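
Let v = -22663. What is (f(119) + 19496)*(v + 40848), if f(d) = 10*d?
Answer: 376174910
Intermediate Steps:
(f(119) + 19496)*(v + 40848) = (10*119 + 19496)*(-22663 + 40848) = (1190 + 19496)*18185 = 20686*18185 = 376174910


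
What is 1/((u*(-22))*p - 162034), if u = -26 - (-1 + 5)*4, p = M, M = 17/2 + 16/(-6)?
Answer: -1/156644 ≈ -6.3839e-6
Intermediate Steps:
M = 35/6 (M = 17*(½) + 16*(-⅙) = 17/2 - 8/3 = 35/6 ≈ 5.8333)
p = 35/6 ≈ 5.8333
u = -42 (u = -26 - 4*4 = -26 - 1*16 = -26 - 16 = -42)
1/((u*(-22))*p - 162034) = 1/(-42*(-22)*(35/6) - 162034) = 1/(924*(35/6) - 162034) = 1/(5390 - 162034) = 1/(-156644) = -1/156644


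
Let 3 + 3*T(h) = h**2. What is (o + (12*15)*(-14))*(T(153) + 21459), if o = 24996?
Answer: 657670236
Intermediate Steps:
T(h) = -1 + h**2/3
(o + (12*15)*(-14))*(T(153) + 21459) = (24996 + (12*15)*(-14))*((-1 + (1/3)*153**2) + 21459) = (24996 + 180*(-14))*((-1 + (1/3)*23409) + 21459) = (24996 - 2520)*((-1 + 7803) + 21459) = 22476*(7802 + 21459) = 22476*29261 = 657670236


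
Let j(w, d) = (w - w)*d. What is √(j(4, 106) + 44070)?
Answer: √44070 ≈ 209.93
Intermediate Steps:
j(w, d) = 0 (j(w, d) = 0*d = 0)
√(j(4, 106) + 44070) = √(0 + 44070) = √44070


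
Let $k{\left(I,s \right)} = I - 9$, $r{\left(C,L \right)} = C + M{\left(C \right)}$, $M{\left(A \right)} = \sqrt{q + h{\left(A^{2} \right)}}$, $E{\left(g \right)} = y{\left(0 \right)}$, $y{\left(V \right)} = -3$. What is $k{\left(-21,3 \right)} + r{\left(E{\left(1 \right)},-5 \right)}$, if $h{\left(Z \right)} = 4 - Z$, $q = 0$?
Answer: $-33 + i \sqrt{5} \approx -33.0 + 2.2361 i$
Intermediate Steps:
$E{\left(g \right)} = -3$
$M{\left(A \right)} = \sqrt{4 - A^{2}}$ ($M{\left(A \right)} = \sqrt{0 - \left(-4 + A^{2}\right)} = \sqrt{4 - A^{2}}$)
$r{\left(C,L \right)} = C + \sqrt{4 - C^{2}}$
$k{\left(I,s \right)} = -9 + I$
$k{\left(-21,3 \right)} + r{\left(E{\left(1 \right)},-5 \right)} = \left(-9 - 21\right) - \left(3 - \sqrt{4 - \left(-3\right)^{2}}\right) = -30 - \left(3 - \sqrt{4 - 9}\right) = -30 - \left(3 - \sqrt{-5}\right) = -30 - \left(3 - i \sqrt{5}\right) = -33 + i \sqrt{5}$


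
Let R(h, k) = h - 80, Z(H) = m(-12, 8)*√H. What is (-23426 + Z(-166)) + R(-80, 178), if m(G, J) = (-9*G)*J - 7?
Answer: -23586 + 857*I*√166 ≈ -23586.0 + 11042.0*I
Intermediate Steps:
m(G, J) = -7 - 9*G*J (m(G, J) = -9*G*J - 7 = -7 - 9*G*J)
Z(H) = 857*√H (Z(H) = (-7 - 9*(-12)*8)*√H = (-7 + 864)*√H = 857*√H)
R(h, k) = -80 + h
(-23426 + Z(-166)) + R(-80, 178) = (-23426 + 857*√(-166)) + (-80 - 80) = (-23426 + 857*(I*√166)) - 160 = (-23426 + 857*I*√166) - 160 = -23586 + 857*I*√166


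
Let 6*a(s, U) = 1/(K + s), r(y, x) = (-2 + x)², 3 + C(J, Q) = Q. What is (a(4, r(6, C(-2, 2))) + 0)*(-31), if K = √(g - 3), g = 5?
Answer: -31/21 + 31*√2/84 ≈ -0.95428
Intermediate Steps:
C(J, Q) = -3 + Q
K = √2 (K = √(5 - 3) = √2 ≈ 1.4142)
a(s, U) = 1/(6*(s + √2)) (a(s, U) = 1/(6*(√2 + s)) = 1/(6*(s + √2)))
(a(4, r(6, C(-2, 2))) + 0)*(-31) = (1/(6*(4 + √2)) + 0)*(-31) = (1/(6*(4 + √2)))*(-31) = -31/(6*(4 + √2))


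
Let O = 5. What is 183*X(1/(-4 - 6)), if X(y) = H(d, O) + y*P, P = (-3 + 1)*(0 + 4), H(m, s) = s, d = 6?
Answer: 5307/5 ≈ 1061.4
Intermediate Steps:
P = -8 (P = -2*4 = -8)
X(y) = 5 - 8*y (X(y) = 5 + y*(-8) = 5 - 8*y)
183*X(1/(-4 - 6)) = 183*(5 - 8/(-4 - 6)) = 183*(5 - 8/(-10)) = 183*(5 - 8*(-⅒)) = 183*(5 + ⅘) = 183*(29/5) = 5307/5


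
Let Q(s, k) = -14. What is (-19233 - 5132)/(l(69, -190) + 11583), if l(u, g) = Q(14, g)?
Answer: -24365/11569 ≈ -2.1061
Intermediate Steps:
l(u, g) = -14
(-19233 - 5132)/(l(69, -190) + 11583) = (-19233 - 5132)/(-14 + 11583) = -24365/11569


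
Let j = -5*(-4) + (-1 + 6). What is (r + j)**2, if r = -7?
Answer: 324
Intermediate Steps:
j = 25 (j = 20 + 5 = 25)
(r + j)**2 = (-7 + 25)**2 = 18**2 = 324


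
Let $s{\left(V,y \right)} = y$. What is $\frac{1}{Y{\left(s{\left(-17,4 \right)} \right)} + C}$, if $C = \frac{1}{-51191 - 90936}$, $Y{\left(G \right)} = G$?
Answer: $\frac{142127}{568507} \approx 0.25$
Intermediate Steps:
$C = - \frac{1}{142127}$ ($C = \frac{1}{-142127} = - \frac{1}{142127} \approx -7.036 \cdot 10^{-6}$)
$\frac{1}{Y{\left(s{\left(-17,4 \right)} \right)} + C} = \frac{1}{4 - \frac{1}{142127}} = \frac{1}{\frac{568507}{142127}} = \frac{142127}{568507}$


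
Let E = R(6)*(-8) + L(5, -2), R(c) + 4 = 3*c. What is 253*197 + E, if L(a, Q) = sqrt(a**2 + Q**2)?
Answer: 49729 + sqrt(29) ≈ 49734.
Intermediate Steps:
R(c) = -4 + 3*c
L(a, Q) = sqrt(Q**2 + a**2)
E = -112 + sqrt(29) (E = (-4 + 3*6)*(-8) + sqrt((-2)**2 + 5**2) = (-4 + 18)*(-8) + sqrt(4 + 25) = 14*(-8) + sqrt(29) = -112 + sqrt(29) ≈ -106.61)
253*197 + E = 253*197 + (-112 + sqrt(29)) = 49841 + (-112 + sqrt(29)) = 49729 + sqrt(29)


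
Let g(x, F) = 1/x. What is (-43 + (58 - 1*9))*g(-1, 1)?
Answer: -6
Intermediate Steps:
(-43 + (58 - 1*9))*g(-1, 1) = (-43 + (58 - 1*9))/(-1) = (-43 + (58 - 9))*(-1) = (-43 + 49)*(-1) = 6*(-1) = -6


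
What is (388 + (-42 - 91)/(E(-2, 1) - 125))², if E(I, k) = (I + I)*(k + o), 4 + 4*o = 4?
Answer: 2518534225/16641 ≈ 1.5135e+5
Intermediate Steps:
o = 0 (o = -1 + (¼)*4 = -1 + 1 = 0)
E(I, k) = 2*I*k (E(I, k) = (I + I)*(k + 0) = (2*I)*k = 2*I*k)
(388 + (-42 - 91)/(E(-2, 1) - 125))² = (388 + (-42 - 91)/(2*(-2)*1 - 125))² = (388 - 133/(-4 - 125))² = (388 - 133/(-129))² = (388 - 133*(-1/129))² = (388 + 133/129)² = (50185/129)² = 2518534225/16641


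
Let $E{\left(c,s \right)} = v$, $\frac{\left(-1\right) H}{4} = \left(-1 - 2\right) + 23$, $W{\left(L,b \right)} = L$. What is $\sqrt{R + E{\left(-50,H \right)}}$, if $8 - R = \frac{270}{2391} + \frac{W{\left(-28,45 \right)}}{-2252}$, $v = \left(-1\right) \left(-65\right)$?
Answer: $\frac{\sqrt{14672694445994}}{448711} \approx 8.5367$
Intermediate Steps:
$H = -80$ ($H = - 4 \left(\left(-1 - 2\right) + 23\right) = - 4 \left(-3 + 23\right) = \left(-4\right) 20 = -80$)
$v = 65$
$E{\left(c,s \right)} = 65$
$R = \frac{3533439}{448711}$ ($R = 8 - \left(\frac{270}{2391} - \frac{28}{-2252}\right) = 8 - \left(270 \cdot \frac{1}{2391} - - \frac{7}{563}\right) = 8 - \left(\frac{90}{797} + \frac{7}{563}\right) = 8 - \frac{56249}{448711} = \frac{3533439}{448711} \approx 7.8746$)
$\sqrt{R + E{\left(-50,H \right)}} = \sqrt{\frac{3533439}{448711} + 65} = \sqrt{\frac{32699654}{448711}} = \frac{\sqrt{14672694445994}}{448711}$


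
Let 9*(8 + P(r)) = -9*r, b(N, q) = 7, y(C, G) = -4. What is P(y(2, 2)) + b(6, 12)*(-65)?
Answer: -459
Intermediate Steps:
P(r) = -8 - r (P(r) = -8 + (-9*r)/9 = -8 - r)
P(y(2, 2)) + b(6, 12)*(-65) = (-8 - 1*(-4)) + 7*(-65) = (-8 + 4) - 455 = -4 - 455 = -459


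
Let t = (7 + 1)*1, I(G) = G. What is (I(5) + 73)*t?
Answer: 624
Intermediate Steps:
t = 8 (t = 8*1 = 8)
(I(5) + 73)*t = (5 + 73)*8 = 78*8 = 624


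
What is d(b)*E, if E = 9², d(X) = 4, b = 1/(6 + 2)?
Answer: 324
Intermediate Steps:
b = ⅛ (b = 1/8 = ⅛ ≈ 0.12500)
E = 81
d(b)*E = 4*81 = 324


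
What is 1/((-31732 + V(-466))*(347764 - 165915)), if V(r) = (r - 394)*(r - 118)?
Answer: 1/85561409292 ≈ 1.1688e-11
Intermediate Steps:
V(r) = (-394 + r)*(-118 + r)
1/((-31732 + V(-466))*(347764 - 165915)) = 1/((-31732 + (46492 + (-466)² - 512*(-466)))*(347764 - 165915)) = 1/((-31732 + (46492 + 217156 + 238592))*181849) = 1/((-31732 + 502240)*181849) = 1/(470508*181849) = 1/85561409292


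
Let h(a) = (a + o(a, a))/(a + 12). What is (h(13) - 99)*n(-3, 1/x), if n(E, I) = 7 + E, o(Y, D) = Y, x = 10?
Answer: -9796/25 ≈ -391.84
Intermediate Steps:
h(a) = 2*a/(12 + a) (h(a) = (a + a)/(a + 12) = (2*a)/(12 + a) = 2*a/(12 + a))
(h(13) - 99)*n(-3, 1/x) = (2*13/(12 + 13) - 99)*(7 - 3) = (2*13/25 - 99)*4 = (2*13*(1/25) - 99)*4 = (26/25 - 99)*4 = -2449/25*4 = -9796/25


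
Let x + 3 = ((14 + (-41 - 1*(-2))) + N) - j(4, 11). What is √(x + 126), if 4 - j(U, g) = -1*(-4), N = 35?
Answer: √133 ≈ 11.533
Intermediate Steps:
j(U, g) = 0 (j(U, g) = 4 - (-1)*(-4) = 4 - 1*4 = 4 - 4 = 0)
x = 7 (x = -3 + (((14 + (-41 - 1*(-2))) + 35) - 1*0) = -3 + (((14 + (-41 + 2)) + 35) + 0) = -3 + (((14 - 39) + 35) + 0) = -3 + ((-25 + 35) + 0) = -3 + (10 + 0) = -3 + 10 = 7)
√(x + 126) = √(7 + 126) = √133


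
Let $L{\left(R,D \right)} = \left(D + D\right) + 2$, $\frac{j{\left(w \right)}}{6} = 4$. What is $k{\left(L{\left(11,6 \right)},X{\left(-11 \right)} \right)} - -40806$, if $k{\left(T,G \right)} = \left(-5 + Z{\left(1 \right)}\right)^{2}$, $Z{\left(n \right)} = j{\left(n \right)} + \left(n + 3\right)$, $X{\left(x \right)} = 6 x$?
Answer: $41335$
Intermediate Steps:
$j{\left(w \right)} = 24$ ($j{\left(w \right)} = 6 \cdot 4 = 24$)
$Z{\left(n \right)} = 27 + n$ ($Z{\left(n \right)} = 24 + \left(n + 3\right) = 24 + \left(3 + n\right) = 27 + n$)
$L{\left(R,D \right)} = 2 + 2 D$ ($L{\left(R,D \right)} = 2 D + 2 = 2 + 2 D$)
$k{\left(T,G \right)} = 529$ ($k{\left(T,G \right)} = \left(-5 + \left(27 + 1\right)\right)^{2} = \left(-5 + 28\right)^{2} = 23^{2} = 529$)
$k{\left(L{\left(11,6 \right)},X{\left(-11 \right)} \right)} - -40806 = 529 - -40806 = 529 + 40806 = 41335$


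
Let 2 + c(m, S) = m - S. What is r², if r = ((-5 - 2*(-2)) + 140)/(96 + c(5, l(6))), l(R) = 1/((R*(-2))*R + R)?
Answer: 84162276/42706225 ≈ 1.9707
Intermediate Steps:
l(R) = 1/(R - 2*R²) (l(R) = 1/((-2*R)*R + R) = 1/(-2*R² + R) = 1/(R - 2*R²))
c(m, S) = -2 + m - S (c(m, S) = -2 + (m - S) = -2 + m - S)
r = 9174/6535 (r = ((-5 - 2*(-2)) + 140)/(96 + (-2 + 5 - (-1)/(6*(-1 + 2*6)))) = ((-5 + 4) + 140)/(96 + (-2 + 5 - (-1)/(6*(-1 + 12)))) = (-1 + 140)/(96 + (-2 + 5 - (-1)/(6*11))) = 139/(96 + (-2 + 5 - (-1)/(6*11))) = 139/(96 + (-2 + 5 - 1*(-1/66))) = 139/(96 + (-2 + 5 + 1/66)) = 139/(96 + 199/66) = 139/(6535/66) = 139*(66/6535) = 9174/6535 ≈ 1.4038)
r² = (9174/6535)² = 84162276/42706225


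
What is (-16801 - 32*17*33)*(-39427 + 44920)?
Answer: -190898229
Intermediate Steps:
(-16801 - 32*17*33)*(-39427 + 44920) = (-16801 - 544*33)*5493 = (-16801 - 17952)*5493 = -34753*5493 = -190898229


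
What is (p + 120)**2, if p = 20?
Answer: 19600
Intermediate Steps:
(p + 120)**2 = (20 + 120)**2 = 140**2 = 19600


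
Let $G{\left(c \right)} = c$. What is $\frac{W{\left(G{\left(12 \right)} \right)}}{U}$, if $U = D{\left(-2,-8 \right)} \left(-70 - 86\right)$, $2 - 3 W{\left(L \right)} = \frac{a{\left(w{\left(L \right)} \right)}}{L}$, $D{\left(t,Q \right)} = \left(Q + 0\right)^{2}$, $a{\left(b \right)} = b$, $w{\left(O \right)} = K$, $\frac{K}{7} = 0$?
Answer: $- \frac{1}{14976} \approx -6.6774 \cdot 10^{-5}$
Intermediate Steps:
$K = 0$ ($K = 7 \cdot 0 = 0$)
$w{\left(O \right)} = 0$
$D{\left(t,Q \right)} = Q^{2}$
$W{\left(L \right)} = \frac{2}{3}$ ($W{\left(L \right)} = \frac{2}{3} - \frac{0 \frac{1}{L}}{3} = \frac{2}{3} - 0 = \frac{2}{3} + 0 = \frac{2}{3}$)
$U = -9984$ ($U = \left(-8\right)^{2} \left(-70 - 86\right) = 64 \left(-156\right) = -9984$)
$\frac{W{\left(G{\left(12 \right)} \right)}}{U} = \frac{2}{3 \left(-9984\right)} = \frac{2}{3} \left(- \frac{1}{9984}\right) = - \frac{1}{14976}$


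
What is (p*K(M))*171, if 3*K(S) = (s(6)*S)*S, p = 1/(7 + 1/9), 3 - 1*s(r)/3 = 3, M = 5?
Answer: 0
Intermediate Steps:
s(r) = 0 (s(r) = 9 - 3*3 = 9 - 9 = 0)
p = 9/64 (p = 1/(7 + ⅑) = 1/(64/9) = 9/64 ≈ 0.14063)
K(S) = 0 (K(S) = ((0*S)*S)/3 = (0*S)/3 = (⅓)*0 = 0)
(p*K(M))*171 = ((9/64)*0)*171 = 0*171 = 0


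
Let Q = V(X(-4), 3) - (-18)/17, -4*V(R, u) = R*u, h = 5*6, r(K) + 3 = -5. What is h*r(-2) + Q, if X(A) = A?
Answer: -4011/17 ≈ -235.94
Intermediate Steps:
r(K) = -8 (r(K) = -3 - 5 = -8)
h = 30
V(R, u) = -R*u/4
Q = 69/17 (Q = -1/4*(-4)*3 - (-18)/17 = 3 - (-18)/17 = 3 - 1*(-18/17) = 3 + 18/17 = 69/17 ≈ 4.0588)
h*r(-2) + Q = 30*(-8) + 69/17 = -240 + 69/17 = -4011/17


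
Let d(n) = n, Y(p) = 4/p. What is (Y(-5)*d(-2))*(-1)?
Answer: -8/5 ≈ -1.6000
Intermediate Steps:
(Y(-5)*d(-2))*(-1) = ((4/(-5))*(-2))*(-1) = ((4*(-⅕))*(-2))*(-1) = -⅘*(-2)*(-1) = (8/5)*(-1) = -8/5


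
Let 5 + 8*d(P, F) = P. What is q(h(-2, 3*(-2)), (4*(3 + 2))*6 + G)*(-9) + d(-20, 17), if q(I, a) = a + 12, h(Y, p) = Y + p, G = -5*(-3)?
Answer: -10609/8 ≈ -1326.1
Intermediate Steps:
d(P, F) = -5/8 + P/8
G = 15
q(I, a) = 12 + a
q(h(-2, 3*(-2)), (4*(3 + 2))*6 + G)*(-9) + d(-20, 17) = (12 + ((4*(3 + 2))*6 + 15))*(-9) + (-5/8 + (⅛)*(-20)) = (12 + ((4*5)*6 + 15))*(-9) + (-5/8 - 5/2) = (12 + (20*6 + 15))*(-9) - 25/8 = (12 + (120 + 15))*(-9) - 25/8 = (12 + 135)*(-9) - 25/8 = 147*(-9) - 25/8 = -1323 - 25/8 = -10609/8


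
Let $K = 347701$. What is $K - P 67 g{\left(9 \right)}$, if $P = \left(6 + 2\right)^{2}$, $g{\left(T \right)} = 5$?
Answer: $326261$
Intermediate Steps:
$P = 64$ ($P = 8^{2} = 64$)
$K - P 67 g{\left(9 \right)} = 347701 - 64 \cdot 67 \cdot 5 = 347701 - 4288 \cdot 5 = 347701 - 21440 = 326261$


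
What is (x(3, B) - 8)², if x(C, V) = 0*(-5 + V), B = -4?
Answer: 64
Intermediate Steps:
x(C, V) = 0
(x(3, B) - 8)² = (0 - 8)² = (-8)² = 64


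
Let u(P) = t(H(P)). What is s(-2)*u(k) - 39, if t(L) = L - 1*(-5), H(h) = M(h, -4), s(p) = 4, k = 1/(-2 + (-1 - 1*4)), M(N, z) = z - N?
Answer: -241/7 ≈ -34.429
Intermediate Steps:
k = -⅐ (k = 1/(-2 + (-1 - 4)) = 1/(-2 - 5) = 1/(-7) = -⅐ ≈ -0.14286)
H(h) = -4 - h
t(L) = 5 + L (t(L) = L + 5 = 5 + L)
u(P) = 1 - P (u(P) = 5 + (-4 - P) = 1 - P)
s(-2)*u(k) - 39 = 4*(1 - 1*(-⅐)) - 39 = 4*(1 + ⅐) - 39 = 4*(8/7) - 39 = 32/7 - 39 = -241/7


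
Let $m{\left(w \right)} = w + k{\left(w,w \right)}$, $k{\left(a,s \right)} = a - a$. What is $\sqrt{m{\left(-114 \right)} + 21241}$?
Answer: $\sqrt{21127} \approx 145.35$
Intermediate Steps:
$k{\left(a,s \right)} = 0$
$m{\left(w \right)} = w$ ($m{\left(w \right)} = w + 0 = w$)
$\sqrt{m{\left(-114 \right)} + 21241} = \sqrt{-114 + 21241} = \sqrt{21127}$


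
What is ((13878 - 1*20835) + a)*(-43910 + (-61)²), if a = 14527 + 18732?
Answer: -1057051078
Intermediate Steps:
a = 33259
((13878 - 1*20835) + a)*(-43910 + (-61)²) = ((13878 - 1*20835) + 33259)*(-43910 + (-61)²) = ((13878 - 20835) + 33259)*(-43910 + 3721) = (-6957 + 33259)*(-40189) = 26302*(-40189) = -1057051078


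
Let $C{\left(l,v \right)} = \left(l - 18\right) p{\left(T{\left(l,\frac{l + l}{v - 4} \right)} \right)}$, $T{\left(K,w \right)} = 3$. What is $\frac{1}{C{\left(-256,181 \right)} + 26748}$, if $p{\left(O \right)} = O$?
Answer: $\frac{1}{25926} \approx 3.8571 \cdot 10^{-5}$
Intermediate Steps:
$C{\left(l,v \right)} = -54 + 3 l$ ($C{\left(l,v \right)} = \left(l - 18\right) 3 = \left(-18 + l\right) 3 = -54 + 3 l$)
$\frac{1}{C{\left(-256,181 \right)} + 26748} = \frac{1}{\left(-54 + 3 \left(-256\right)\right) + 26748} = \frac{1}{\left(-54 - 768\right) + 26748} = \frac{1}{-822 + 26748} = \frac{1}{25926}$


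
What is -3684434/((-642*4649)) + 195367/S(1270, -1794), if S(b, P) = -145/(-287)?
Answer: 83675645127706/216387705 ≈ 3.8669e+5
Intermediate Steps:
S(b, P) = 145/287 (S(b, P) = -145*(-1/287) = 145/287)
-3684434/((-642*4649)) + 195367/S(1270, -1794) = -3684434/((-642*4649)) + 195367/(145/287) = -3684434/(-2984658) + 195367*(287/145) = -3684434*(-1/2984658) + 56070329/145 = 1842217/1492329 + 56070329/145 = 83675645127706/216387705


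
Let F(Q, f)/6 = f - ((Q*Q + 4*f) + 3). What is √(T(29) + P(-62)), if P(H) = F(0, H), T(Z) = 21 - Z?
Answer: √1090 ≈ 33.015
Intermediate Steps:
F(Q, f) = -18 - 18*f - 6*Q² (F(Q, f) = 6*(f - ((Q*Q + 4*f) + 3)) = 6*(f - ((Q² + 4*f) + 3)) = 6*(f - (3 + Q² + 4*f)) = 6*(f + (-3 - Q² - 4*f)) = 6*(-3 - Q² - 3*f) = -18 - 18*f - 6*Q²)
P(H) = -18 - 18*H (P(H) = -18 - 18*H - 6*0² = -18 - 18*H - 6*0 = -18 - 18*H + 0 = -18 - 18*H)
√(T(29) + P(-62)) = √((21 - 1*29) + (-18 - 18*(-62))) = √((21 - 29) + (-18 + 1116)) = √(-8 + 1098) = √1090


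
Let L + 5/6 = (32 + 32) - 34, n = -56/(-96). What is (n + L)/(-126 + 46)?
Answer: -119/320 ≈ -0.37187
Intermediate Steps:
n = 7/12 (n = -56*(-1/96) = 7/12 ≈ 0.58333)
L = 175/6 (L = -⅚ + ((32 + 32) - 34) = -⅚ + (64 - 34) = -⅚ + 30 = 175/6 ≈ 29.167)
(n + L)/(-126 + 46) = (7/12 + 175/6)/(-126 + 46) = (119/4)/(-80) = -1/80*119/4 = -119/320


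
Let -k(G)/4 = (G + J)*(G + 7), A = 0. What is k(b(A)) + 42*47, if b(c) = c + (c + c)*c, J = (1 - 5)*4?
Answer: 2422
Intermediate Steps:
J = -16 (J = -4*4 = -16)
b(c) = c + 2*c² (b(c) = c + (2*c)*c = c + 2*c²)
k(G) = -4*(-16 + G)*(7 + G) (k(G) = -4*(G - 16)*(G + 7) = -4*(-16 + G)*(7 + G))
k(b(A)) + 42*47 = (448 - 4*(0*(1 + 2*0))² + 36*(0*(1 + 2*0))) + 42*47 = (448 - 4*(0*(1 + 0))² + 36*(0*(1 + 0))) + 1974 = (448 - 4*(0*1)² + 36*(0*1)) + 1974 = (448 - 4*0² + 36*0) + 1974 = (448 - 4*0 + 0) + 1974 = (448 + 0 + 0) + 1974 = 448 + 1974 = 2422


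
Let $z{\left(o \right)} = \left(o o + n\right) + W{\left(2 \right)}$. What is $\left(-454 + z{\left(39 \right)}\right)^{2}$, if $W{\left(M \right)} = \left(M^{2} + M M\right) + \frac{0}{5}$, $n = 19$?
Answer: $1196836$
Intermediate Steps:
$W{\left(M \right)} = 2 M^{2}$ ($W{\left(M \right)} = \left(M^{2} + M^{2}\right) + 0 \cdot \frac{1}{5} = 2 M^{2} + 0 = 2 M^{2}$)
$z{\left(o \right)} = 27 + o^{2}$ ($z{\left(o \right)} = \left(o o + 19\right) + 2 \cdot 2^{2} = \left(o^{2} + 19\right) + 2 \cdot 4 = \left(19 + o^{2}\right) + 8 = 27 + o^{2}$)
$\left(-454 + z{\left(39 \right)}\right)^{2} = \left(-454 + \left(27 + 39^{2}\right)\right)^{2} = \left(-454 + \left(27 + 1521\right)\right)^{2} = \left(-454 + 1548\right)^{2} = 1094^{2} = 1196836$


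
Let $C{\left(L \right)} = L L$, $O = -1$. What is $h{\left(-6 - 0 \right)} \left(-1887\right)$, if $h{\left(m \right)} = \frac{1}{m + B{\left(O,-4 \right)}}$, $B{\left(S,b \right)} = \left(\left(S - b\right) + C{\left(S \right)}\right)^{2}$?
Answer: $- \frac{1887}{10} \approx -188.7$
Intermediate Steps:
$C{\left(L \right)} = L^{2}$
$B{\left(S,b \right)} = \left(S + S^{2} - b\right)^{2}$ ($B{\left(S,b \right)} = \left(\left(S - b\right) + S^{2}\right)^{2} = \left(S + S^{2} - b\right)^{2}$)
$h{\left(m \right)} = \frac{1}{16 + m}$ ($h{\left(m \right)} = \frac{1}{m + \left(-1 + \left(-1\right)^{2} - -4\right)^{2}} = \frac{1}{m + \left(-1 + 1 + 4\right)^{2}} = \frac{1}{m + 4^{2}} = \frac{1}{m + 16} = \frac{1}{16 + m}$)
$h{\left(-6 - 0 \right)} \left(-1887\right) = \frac{1}{16 - 6} \left(-1887\right) = \frac{1}{10} \left(-1887\right) = - \frac{1887}{10}$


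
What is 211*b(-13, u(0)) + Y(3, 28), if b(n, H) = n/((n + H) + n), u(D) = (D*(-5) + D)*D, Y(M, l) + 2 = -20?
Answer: 167/2 ≈ 83.500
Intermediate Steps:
Y(M, l) = -22 (Y(M, l) = -2 - 20 = -22)
u(D) = -4*D² (u(D) = (-5*D + D)*D = (-4*D)*D = -4*D²)
b(n, H) = n/(H + 2*n) (b(n, H) = n/((H + n) + n) = n/(H + 2*n))
211*b(-13, u(0)) + Y(3, 28) = 211*(-13/(-4*0² + 2*(-13))) - 22 = 211*(-13/(-4*0 - 26)) - 22 = 211*(-13/(0 - 26)) - 22 = 211*(-13/(-26)) - 22 = 211*(-13*(-1/26)) - 22 = 211*(½) - 22 = 211/2 - 22 = 167/2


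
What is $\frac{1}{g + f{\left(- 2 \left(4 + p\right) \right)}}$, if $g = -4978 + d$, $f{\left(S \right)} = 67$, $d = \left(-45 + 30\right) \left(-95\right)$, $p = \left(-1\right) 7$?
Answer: $- \frac{1}{3486} \approx -0.00028686$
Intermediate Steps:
$p = -7$
$d = 1425$ ($d = \left(-15\right) \left(-95\right) = 1425$)
$g = -3553$ ($g = -4978 + 1425 = -3553$)
$\frac{1}{g + f{\left(- 2 \left(4 + p\right) \right)}} = \frac{1}{-3553 + 67} = \frac{1}{-3486} = - \frac{1}{3486}$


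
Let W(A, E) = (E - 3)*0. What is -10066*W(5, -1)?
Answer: 0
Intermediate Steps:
W(A, E) = 0 (W(A, E) = (-3 + E)*0 = 0)
-10066*W(5, -1) = -10066*0 = 0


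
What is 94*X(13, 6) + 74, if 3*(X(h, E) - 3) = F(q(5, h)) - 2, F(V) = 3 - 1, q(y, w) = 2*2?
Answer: 356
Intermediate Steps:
q(y, w) = 4
F(V) = 2
X(h, E) = 3 (X(h, E) = 3 + (2 - 2)/3 = 3 + (1/3)*0 = 3 + 0 = 3)
94*X(13, 6) + 74 = 94*3 + 74 = 282 + 74 = 356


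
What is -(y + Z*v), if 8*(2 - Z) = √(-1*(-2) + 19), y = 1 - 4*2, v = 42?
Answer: -77 + 21*√21/4 ≈ -52.941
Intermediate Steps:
y = -7 (y = 1 - 8 = -7)
Z = 2 - √21/8 (Z = 2 - √(-1*(-2) + 19)/8 = 2 - √(2 + 19)/8 = 2 - √21/8 ≈ 1.4272)
-(y + Z*v) = -(-7 + (2 - √21/8)*42) = -(-7 + (84 - 21*√21/4)) = -(77 - 21*√21/4) = -77 + 21*√21/4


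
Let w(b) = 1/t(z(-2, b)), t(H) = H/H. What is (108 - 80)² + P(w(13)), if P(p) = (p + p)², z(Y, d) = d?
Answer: 788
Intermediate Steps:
t(H) = 1
w(b) = 1 (w(b) = 1/1 = 1)
P(p) = 4*p² (P(p) = (2*p)² = 4*p²)
(108 - 80)² + P(w(13)) = (108 - 80)² + 4*1² = 28² + 4*1 = 784 + 4 = 788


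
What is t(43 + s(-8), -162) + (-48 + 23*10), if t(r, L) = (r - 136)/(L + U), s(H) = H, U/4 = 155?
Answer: 83255/458 ≈ 181.78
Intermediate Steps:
U = 620 (U = 4*155 = 620)
t(r, L) = (-136 + r)/(620 + L) (t(r, L) = (r - 136)/(L + 620) = (-136 + r)/(620 + L))
t(43 + s(-8), -162) + (-48 + 23*10) = (-136 + (43 - 8))/(620 - 162) + (-48 + 23*10) = (-136 + 35)/458 + (-48 + 230) = (1/458)*(-101) + 182 = -101/458 + 182 = 83255/458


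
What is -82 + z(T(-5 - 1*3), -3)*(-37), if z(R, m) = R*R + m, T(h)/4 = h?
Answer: -37859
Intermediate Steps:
T(h) = 4*h
z(R, m) = m + R² (z(R, m) = R² + m = m + R²)
-82 + z(T(-5 - 1*3), -3)*(-37) = -82 + (-3 + (4*(-5 - 1*3))²)*(-37) = -82 + (-3 + (4*(-5 - 3))²)*(-37) = -82 + (-3 + (4*(-8))²)*(-37) = -82 + (-3 + (-32)²)*(-37) = -82 + (-3 + 1024)*(-37) = -82 + 1021*(-37) = -82 - 37777 = -37859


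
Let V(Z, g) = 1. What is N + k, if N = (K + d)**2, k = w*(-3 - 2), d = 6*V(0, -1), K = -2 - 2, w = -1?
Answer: 9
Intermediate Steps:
K = -4
d = 6 (d = 6*1 = 6)
k = 5 (k = -(-3 - 2) = -1*(-5) = 5)
N = 4 (N = (-4 + 6)**2 = 2**2 = 4)
N + k = 4 + 5 = 9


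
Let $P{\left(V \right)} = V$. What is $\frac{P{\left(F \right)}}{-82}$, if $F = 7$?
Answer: $- \frac{7}{82} \approx -0.085366$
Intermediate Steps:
$\frac{P{\left(F \right)}}{-82} = \frac{7}{-82} = 7 \left(- \frac{1}{82}\right) = - \frac{7}{82}$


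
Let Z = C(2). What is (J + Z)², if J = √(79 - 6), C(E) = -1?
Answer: (1 - √73)² ≈ 56.912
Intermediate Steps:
Z = -1
J = √73 ≈ 8.5440
(J + Z)² = (√73 - 1)² = (-1 + √73)²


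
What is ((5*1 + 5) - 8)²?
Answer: 4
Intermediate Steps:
((5*1 + 5) - 8)² = ((5 + 5) - 8)² = (10 - 8)² = 2² = 4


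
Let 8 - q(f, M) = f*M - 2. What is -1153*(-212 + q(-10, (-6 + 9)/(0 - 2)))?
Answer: 250201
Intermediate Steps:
q(f, M) = 10 - M*f (q(f, M) = 8 - (f*M - 2) = 8 - (M*f - 2) = 8 - (-2 + M*f) = 8 + (2 - M*f) = 10 - M*f)
-1153*(-212 + q(-10, (-6 + 9)/(0 - 2))) = -1153*(-212 + (10 - 1*(-6 + 9)/(0 - 2)*(-10))) = -1153*(-212 + (10 - 1*3/(-2)*(-10))) = -1153*(-212 + (10 - 1*3*(-½)*(-10))) = -1153*(-212 + (10 - 1*(-3/2)*(-10))) = -1153*(-212 + (10 - 15)) = -1153*(-212 - 5) = -1153*(-217) = 250201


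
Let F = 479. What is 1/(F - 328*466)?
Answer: -1/152369 ≈ -6.5630e-6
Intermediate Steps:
1/(F - 328*466) = 1/(479 - 328*466) = 1/(479 - 152848) = 1/(-152369) = -1/152369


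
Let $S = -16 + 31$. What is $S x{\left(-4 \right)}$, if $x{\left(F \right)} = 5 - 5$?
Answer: $0$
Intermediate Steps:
$S = 15$
$x{\left(F \right)} = 0$
$S x{\left(-4 \right)} = 15 \cdot 0 = 0$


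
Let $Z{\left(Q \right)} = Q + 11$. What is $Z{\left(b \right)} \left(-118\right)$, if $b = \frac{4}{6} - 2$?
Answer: $- \frac{3422}{3} \approx -1140.7$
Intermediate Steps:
$b = - \frac{4}{3}$ ($b = 4 \cdot \frac{1}{6} - 2 = \frac{2}{3} - 2 = - \frac{4}{3} \approx -1.3333$)
$Z{\left(Q \right)} = 11 + Q$
$Z{\left(b \right)} \left(-118\right) = \left(11 - \frac{4}{3}\right) \left(-118\right) = \frac{29}{3} \left(-118\right) = - \frac{3422}{3}$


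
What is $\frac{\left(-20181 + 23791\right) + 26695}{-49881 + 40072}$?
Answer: $- \frac{30305}{9809} \approx -3.0895$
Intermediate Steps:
$\frac{\left(-20181 + 23791\right) + 26695}{-49881 + 40072} = \frac{3610 + 26695}{-9809} = 30305 \left(- \frac{1}{9809}\right) = - \frac{30305}{9809}$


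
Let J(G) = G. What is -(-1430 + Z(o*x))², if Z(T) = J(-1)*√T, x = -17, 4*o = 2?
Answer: -(2860 + I*√34)²/4 ≈ -2.0449e+6 - 8338.3*I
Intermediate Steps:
o = ½ (o = (¼)*2 = ½ ≈ 0.50000)
Z(T) = -√T
-(-1430 + Z(o*x))² = -(-1430 - √((½)*(-17)))² = -(-1430 - √(-17/2))² = -(-1430 - I*√34/2)²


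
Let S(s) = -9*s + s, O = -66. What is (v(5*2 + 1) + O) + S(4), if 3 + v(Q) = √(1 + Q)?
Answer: -101 + 2*√3 ≈ -97.536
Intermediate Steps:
S(s) = -8*s
v(Q) = -3 + √(1 + Q)
(v(5*2 + 1) + O) + S(4) = ((-3 + √(1 + (5*2 + 1))) - 66) - 8*4 = ((-3 + √(1 + (10 + 1))) - 66) - 32 = ((-3 + √(1 + 11)) - 66) - 32 = ((-3 + √12) - 66) - 32 = ((-3 + 2*√3) - 66) - 32 = (-69 + 2*√3) - 32 = -101 + 2*√3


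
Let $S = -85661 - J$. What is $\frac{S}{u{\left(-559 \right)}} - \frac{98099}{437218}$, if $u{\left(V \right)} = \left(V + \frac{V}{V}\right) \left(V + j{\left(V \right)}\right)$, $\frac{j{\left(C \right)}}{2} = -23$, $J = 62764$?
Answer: $- \frac{1633522051}{2460007077} \approx -0.66403$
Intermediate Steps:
$j{\left(C \right)} = -46$ ($j{\left(C \right)} = 2 \left(-23\right) = -46$)
$u{\left(V \right)} = \left(1 + V\right) \left(-46 + V\right)$ ($u{\left(V \right)} = \left(V + \frac{V}{V}\right) \left(V - 46\right) = \left(V + 1\right) \left(-46 + V\right) = \left(1 + V\right) \left(-46 + V\right)$)
$S = -148425$ ($S = -85661 - 62764 = -148425$)
$\frac{S}{u{\left(-559 \right)}} - \frac{98099}{437218} = - \frac{148425}{-46 + \left(-559\right)^{2} - -25155} - \frac{98099}{437218} = - \frac{148425}{-46 + 312481 + 25155} - \frac{98099}{437218} = - \frac{148425}{337590} - \frac{98099}{437218} = \left(-148425\right) \frac{1}{337590} - \frac{98099}{437218} = - \frac{9895}{22506} - \frac{98099}{437218} = - \frac{1633522051}{2460007077}$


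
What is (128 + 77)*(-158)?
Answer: -32390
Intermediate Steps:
(128 + 77)*(-158) = 205*(-158) = -32390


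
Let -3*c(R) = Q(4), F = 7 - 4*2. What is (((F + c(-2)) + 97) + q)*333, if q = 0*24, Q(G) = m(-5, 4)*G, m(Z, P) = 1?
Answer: 31524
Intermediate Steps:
Q(G) = G (Q(G) = 1*G = G)
F = -1 (F = 7 - 8 = -1)
q = 0
c(R) = -4/3 (c(R) = -⅓*4 = -4/3)
(((F + c(-2)) + 97) + q)*333 = (((-1 - 4/3) + 97) + 0)*333 = ((-7/3 + 97) + 0)*333 = (284/3 + 0)*333 = (284/3)*333 = 31524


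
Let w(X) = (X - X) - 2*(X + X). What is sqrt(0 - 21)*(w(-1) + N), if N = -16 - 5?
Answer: -17*I*sqrt(21) ≈ -77.904*I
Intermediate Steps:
w(X) = -4*X (w(X) = 0 - 2*2*X = 0 - 4*X = -4*X)
N = -21
sqrt(0 - 21)*(w(-1) + N) = sqrt(0 - 21)*(-4*(-1) - 21) = sqrt(-21)*(4 - 21) = (I*sqrt(21))*(-17) = -17*I*sqrt(21)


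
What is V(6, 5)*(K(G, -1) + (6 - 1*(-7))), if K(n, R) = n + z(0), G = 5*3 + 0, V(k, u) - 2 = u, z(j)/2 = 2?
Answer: 224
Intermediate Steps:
z(j) = 4 (z(j) = 2*2 = 4)
V(k, u) = 2 + u
G = 15 (G = 15 + 0 = 15)
K(n, R) = 4 + n (K(n, R) = n + 4 = 4 + n)
V(6, 5)*(K(G, -1) + (6 - 1*(-7))) = (2 + 5)*((4 + 15) + (6 - 1*(-7))) = 7*(19 + (6 + 7)) = 7*(19 + 13) = 7*32 = 224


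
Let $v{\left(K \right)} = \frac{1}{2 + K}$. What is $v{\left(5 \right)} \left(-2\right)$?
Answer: $- \frac{2}{7} \approx -0.28571$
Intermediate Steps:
$v{\left(5 \right)} \left(-2\right) = \frac{1}{2 + 5} \left(-2\right) = \frac{1}{7} \left(-2\right) = - \frac{2}{7}$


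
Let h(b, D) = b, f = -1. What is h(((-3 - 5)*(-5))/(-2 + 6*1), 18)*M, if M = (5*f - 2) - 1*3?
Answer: -100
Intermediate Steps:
M = -10 (M = (5*(-1) - 2) - 1*3 = (-5 - 2) - 3 = -7 - 3 = -10)
h(((-3 - 5)*(-5))/(-2 + 6*1), 18)*M = (((-3 - 5)*(-5))/(-2 + 6*1))*(-10) = ((-8*(-5))/(-2 + 6))*(-10) = (40/4)*(-10) = (40*(¼))*(-10) = 10*(-10) = -100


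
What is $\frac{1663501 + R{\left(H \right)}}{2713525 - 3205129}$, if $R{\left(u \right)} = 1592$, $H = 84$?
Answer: $- \frac{555031}{163868} \approx -3.3871$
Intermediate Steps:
$\frac{1663501 + R{\left(H \right)}}{2713525 - 3205129} = \frac{1663501 + 1592}{2713525 - 3205129} = \frac{1665093}{-491604} = 1665093 \left(- \frac{1}{491604}\right) = - \frac{555031}{163868}$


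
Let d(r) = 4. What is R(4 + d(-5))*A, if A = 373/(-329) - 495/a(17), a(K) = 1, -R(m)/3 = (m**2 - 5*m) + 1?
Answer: 12242100/329 ≈ 37210.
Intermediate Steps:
R(m) = -3 - 3*m**2 + 15*m (R(m) = -3*((m**2 - 5*m) + 1) = -3*(1 + m**2 - 5*m) = -3 - 3*m**2 + 15*m)
A = -163228/329 (A = 373/(-329) - 495/1 = 373*(-1/329) - 495*1 = -373/329 - 495 = -163228/329 ≈ -496.13)
R(4 + d(-5))*A = (-3 - 3*(4 + 4)**2 + 15*(4 + 4))*(-163228/329) = (-3 - 3*8**2 + 15*8)*(-163228/329) = (-3 - 3*64 + 120)*(-163228/329) = (-3 - 192 + 120)*(-163228/329) = -75*(-163228/329) = 12242100/329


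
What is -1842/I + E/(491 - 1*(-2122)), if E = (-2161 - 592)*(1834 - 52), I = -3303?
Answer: -1799910688/958971 ≈ -1876.9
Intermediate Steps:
E = -4905846 (E = -2753*1782 = -4905846)
-1842/I + E/(491 - 1*(-2122)) = -1842/(-3303) - 4905846/(491 - 1*(-2122)) = -1842*(-1/3303) - 4905846/(491 + 2122) = 614/1101 - 4905846/2613 = 614/1101 - 4905846*1/2613 = 614/1101 - 1635282/871 = -1799910688/958971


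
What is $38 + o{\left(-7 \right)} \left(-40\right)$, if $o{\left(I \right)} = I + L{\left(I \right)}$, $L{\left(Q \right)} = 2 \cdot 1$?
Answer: $238$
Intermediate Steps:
$L{\left(Q \right)} = 2$
$o{\left(I \right)} = 2 + I$ ($o{\left(I \right)} = I + 2 = 2 + I$)
$38 + o{\left(-7 \right)} \left(-40\right) = 38 + \left(2 - 7\right) \left(-40\right) = 38 - -200 = 38 + 200 = 238$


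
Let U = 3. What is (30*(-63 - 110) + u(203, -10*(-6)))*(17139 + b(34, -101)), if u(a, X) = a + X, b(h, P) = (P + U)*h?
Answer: -68027089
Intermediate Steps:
b(h, P) = h*(3 + P) (b(h, P) = (P + 3)*h = (3 + P)*h = h*(3 + P))
u(a, X) = X + a
(30*(-63 - 110) + u(203, -10*(-6)))*(17139 + b(34, -101)) = (30*(-63 - 110) + (-10*(-6) + 203))*(17139 + 34*(3 - 101)) = (30*(-173) + (60 + 203))*(17139 + 34*(-98)) = (-5190 + 263)*(17139 - 3332) = -4927*13807 = -68027089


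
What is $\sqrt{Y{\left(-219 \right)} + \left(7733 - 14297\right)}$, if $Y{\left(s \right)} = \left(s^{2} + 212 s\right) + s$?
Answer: $5 i \sqrt{210} \approx 72.457 i$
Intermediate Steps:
$Y{\left(s \right)} = s^{2} + 213 s$
$\sqrt{Y{\left(-219 \right)} + \left(7733 - 14297\right)} = \sqrt{- 219 \left(213 - 219\right) + \left(7733 - 14297\right)} = \sqrt{\left(-219\right) \left(-6\right) - 6564} = \sqrt{1314 - 6564} = \sqrt{-5250} = 5 i \sqrt{210}$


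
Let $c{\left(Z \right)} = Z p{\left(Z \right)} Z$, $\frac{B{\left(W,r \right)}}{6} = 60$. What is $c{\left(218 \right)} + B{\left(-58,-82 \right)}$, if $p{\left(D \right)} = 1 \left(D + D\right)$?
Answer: $20720824$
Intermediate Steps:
$B{\left(W,r \right)} = 360$ ($B{\left(W,r \right)} = 6 \cdot 60 = 360$)
$p{\left(D \right)} = 2 D$ ($p{\left(D \right)} = 1 \cdot 2 D = 2 D$)
$c{\left(Z \right)} = 2 Z^{3}$ ($c{\left(Z \right)} = Z 2 Z Z = 2 Z^{2} Z = 2 Z^{3}$)
$c{\left(218 \right)} + B{\left(-58,-82 \right)} = 2 \cdot 218^{3} + 360 = 2 \cdot 10360232 + 360 = 20720464 + 360 = 20720824$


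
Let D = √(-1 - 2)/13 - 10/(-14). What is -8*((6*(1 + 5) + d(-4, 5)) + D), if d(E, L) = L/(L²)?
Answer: -10336/35 - 8*I*√3/13 ≈ -295.31 - 1.0659*I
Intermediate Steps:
d(E, L) = 1/L (d(E, L) = L/L² = 1/L)
D = 5/7 + I*√3/13 (D = √(-3)*(1/13) - 10*(-1/14) = (I*√3)*(1/13) + 5/7 = I*√3/13 + 5/7 = 5/7 + I*√3/13 ≈ 0.71429 + 0.13323*I)
-8*((6*(1 + 5) + d(-4, 5)) + D) = -8*((6*(1 + 5) + 1/5) + (5/7 + I*√3/13)) = -8*((6*6 + ⅕) + (5/7 + I*√3/13)) = -8*((36 + ⅕) + (5/7 + I*√3/13)) = -8*(181/5 + (5/7 + I*√3/13)) = -8*(1292/35 + I*√3/13) = -10336/35 - 8*I*√3/13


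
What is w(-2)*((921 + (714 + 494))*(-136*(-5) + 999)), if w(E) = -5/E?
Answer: 17872955/2 ≈ 8.9365e+6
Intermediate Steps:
w(-2)*((921 + (714 + 494))*(-136*(-5) + 999)) = (-5/(-2))*((921 + (714 + 494))*(-136*(-5) + 999)) = (-5*(-½))*((921 + 1208)*(680 + 999)) = 5*(2129*1679)/2 = (5/2)*3574591 = 17872955/2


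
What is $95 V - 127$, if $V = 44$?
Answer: $4053$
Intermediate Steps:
$95 V - 127 = 95 \cdot 44 - 127 = 4180 - 127 = 4053$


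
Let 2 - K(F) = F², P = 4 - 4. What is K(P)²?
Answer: 4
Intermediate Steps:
P = 0
K(F) = 2 - F²
K(P)² = (2 - 1*0²)² = (2 - 1*0)² = (2 + 0)² = 2² = 4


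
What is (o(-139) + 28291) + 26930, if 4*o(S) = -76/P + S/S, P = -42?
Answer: 4638623/84 ≈ 55222.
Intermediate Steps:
o(S) = 59/84 (o(S) = (-76/(-42) + S/S)/4 = (-76*(-1/42) + 1)/4 = (38/21 + 1)/4 = (¼)*(59/21) = 59/84)
(o(-139) + 28291) + 26930 = (59/84 + 28291) + 26930 = 2376503/84 + 26930 = 4638623/84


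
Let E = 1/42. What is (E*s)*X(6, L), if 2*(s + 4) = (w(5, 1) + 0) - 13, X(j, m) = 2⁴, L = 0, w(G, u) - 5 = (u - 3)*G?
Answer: -104/21 ≈ -4.9524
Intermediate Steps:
w(G, u) = 5 + G*(-3 + u) (w(G, u) = 5 + (u - 3)*G = 5 + (-3 + u)*G = 5 + G*(-3 + u))
X(j, m) = 16
s = -13 (s = -4 + (((5 - 3*5 + 5*1) + 0) - 13)/2 = -4 + (((5 - 15 + 5) + 0) - 13)/2 = -4 + ((-5 + 0) - 13)/2 = -4 + (-5 - 13)/2 = -4 + (½)*(-18) = -4 - 9 = -13)
E = 1/42 ≈ 0.023810
(E*s)*X(6, L) = ((1/42)*(-13))*16 = -13/42*16 = -104/21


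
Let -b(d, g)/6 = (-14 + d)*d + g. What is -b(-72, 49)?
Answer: 37446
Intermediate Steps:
b(d, g) = -6*g - 6*d*(-14 + d) (b(d, g) = -6*((-14 + d)*d + g) = -6*(d*(-14 + d) + g) = -6*(g + d*(-14 + d)) = -6*g - 6*d*(-14 + d))
-b(-72, 49) = -(-6*49 - 6*(-72)² + 84*(-72)) = -(-294 - 6*5184 - 6048) = -(-294 - 31104 - 6048) = -1*(-37446) = 37446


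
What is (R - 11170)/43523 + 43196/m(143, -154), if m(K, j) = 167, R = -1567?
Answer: 1877892429/7268341 ≈ 258.37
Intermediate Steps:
(R - 11170)/43523 + 43196/m(143, -154) = (-1567 - 11170)/43523 + 43196/167 = -12737*1/43523 + 43196*(1/167) = -12737/43523 + 43196/167 = 1877892429/7268341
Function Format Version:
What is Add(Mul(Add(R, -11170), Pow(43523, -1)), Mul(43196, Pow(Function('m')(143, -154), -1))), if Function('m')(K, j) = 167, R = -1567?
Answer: Rational(1877892429, 7268341) ≈ 258.37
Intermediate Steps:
Add(Mul(Add(R, -11170), Pow(43523, -1)), Mul(43196, Pow(Function('m')(143, -154), -1))) = Add(Mul(Add(-1567, -11170), Pow(43523, -1)), Mul(43196, Pow(167, -1))) = Add(Mul(-12737, Rational(1, 43523)), Mul(43196, Rational(1, 167))) = Add(Rational(-12737, 43523), Rational(43196, 167)) = Rational(1877892429, 7268341)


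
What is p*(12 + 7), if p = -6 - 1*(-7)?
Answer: 19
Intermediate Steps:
p = 1 (p = -6 + 7 = 1)
p*(12 + 7) = 1*(12 + 7) = 1*19 = 19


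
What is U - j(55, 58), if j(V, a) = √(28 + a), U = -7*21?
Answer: -147 - √86 ≈ -156.27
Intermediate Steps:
U = -147
U - j(55, 58) = -147 - √(28 + 58) = -147 - √86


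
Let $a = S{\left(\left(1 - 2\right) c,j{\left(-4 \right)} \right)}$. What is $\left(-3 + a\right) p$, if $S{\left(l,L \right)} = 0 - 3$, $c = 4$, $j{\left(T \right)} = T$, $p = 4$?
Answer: $-24$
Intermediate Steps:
$S{\left(l,L \right)} = -3$
$a = -3$
$\left(-3 + a\right) p = \left(-3 - 3\right) 4 = \left(-6\right) 4 = -24$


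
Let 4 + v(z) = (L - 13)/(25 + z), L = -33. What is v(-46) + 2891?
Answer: 60673/21 ≈ 2889.2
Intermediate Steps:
v(z) = -4 - 46/(25 + z) (v(z) = -4 + (-33 - 13)/(25 + z) = -4 - 46/(25 + z))
v(-46) + 2891 = 2*(-73 - 2*(-46))/(25 - 46) + 2891 = 2*(-73 + 92)/(-21) + 2891 = 2*(-1/21)*19 + 2891 = -38/21 + 2891 = 60673/21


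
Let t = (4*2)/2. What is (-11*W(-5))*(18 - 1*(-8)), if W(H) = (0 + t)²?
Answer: -4576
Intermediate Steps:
t = 4 (t = 8*(½) = 4)
W(H) = 16 (W(H) = (0 + 4)² = 4² = 16)
(-11*W(-5))*(18 - 1*(-8)) = (-11*16)*(18 - 1*(-8)) = -176*(18 + 8) = -176*26 = -4576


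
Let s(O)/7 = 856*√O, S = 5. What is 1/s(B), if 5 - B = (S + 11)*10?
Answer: -I*√155/928760 ≈ -1.3405e-5*I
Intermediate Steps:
B = -155 (B = 5 - (5 + 11)*10 = 5 - 16*10 = 5 - 1*160 = 5 - 160 = -155)
s(O) = 5992*√O (s(O) = 7*(856*√O) = 5992*√O)
1/s(B) = 1/(5992*√(-155)) = 1/(5992*(I*√155)) = 1/(5992*I*√155) = -I*√155/928760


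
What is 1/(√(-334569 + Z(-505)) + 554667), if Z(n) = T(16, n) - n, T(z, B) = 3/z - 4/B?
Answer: 4481709360/2485858984818661 - 4*I*√1363113948205/2485858984818661 ≈ 1.8029e-6 - 1.8787e-9*I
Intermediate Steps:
T(z, B) = -4/B + 3/z
Z(n) = 3/16 - n - 4/n (Z(n) = (-4/n + 3/16) - n = (3/16 - 4/n) - n = 3/16 - n - 4/n)
1/(√(-334569 + Z(-505)) + 554667) = 1/(√(-334569 + (3/16 - 1*(-505) - 4/(-505))) + 554667) = 1/(√(-334569 + (3/16 + 505 - 4*(-1/505))) + 554667) = 1/(√(-334569 + (3/16 + 505 + 4/505)) + 554667) = 1/(√(-334569 + 4081979/8080) + 554667) = 1/(√(-2699235541/8080) + 554667) = 1/(I*√1363113948205/2020 + 554667) = 1/(554667 + I*√1363113948205/2020)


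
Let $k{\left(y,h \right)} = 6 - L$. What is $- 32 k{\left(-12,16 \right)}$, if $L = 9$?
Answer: $96$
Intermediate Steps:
$k{\left(y,h \right)} = -3$ ($k{\left(y,h \right)} = 6 - 9 = -3$)
$- 32 k{\left(-12,16 \right)} = \left(-32\right) \left(-3\right) = 96$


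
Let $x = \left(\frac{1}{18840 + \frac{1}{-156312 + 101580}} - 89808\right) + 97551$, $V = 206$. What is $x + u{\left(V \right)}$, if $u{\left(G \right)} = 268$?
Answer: $\frac{8260549746401}{1031150879} \approx 8011.0$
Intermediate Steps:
$x = \frac{7984201310829}{1031150879}$ ($x = \left(\frac{1}{18840 + \frac{1}{-54732}} - 89808\right) + 97551 = \left(\frac{1}{18840 - \frac{1}{54732}} - 89808\right) + 97551 = \left(\frac{1}{\frac{1031150879}{54732}} - 89808\right) + 97551 = \left(\frac{54732}{1031150879} - 89808\right) + 97551 = - \frac{92605598086500}{1031150879} + 97551 = \frac{7984201310829}{1031150879} \approx 7743.0$)
$x + u{\left(V \right)} = \frac{7984201310829}{1031150879} + 268 = \frac{8260549746401}{1031150879}$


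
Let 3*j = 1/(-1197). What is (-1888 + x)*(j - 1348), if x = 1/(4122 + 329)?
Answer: 40678499012803/15983541 ≈ 2.5450e+6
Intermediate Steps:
j = -1/3591 (j = (⅓)/(-1197) = (⅓)*(-1/1197) = -1/3591 ≈ -0.00027847)
x = 1/4451 ≈ 0.00022467
(-1888 + x)*(j - 1348) = (-1888 + 1/4451)*(-1/3591 - 1348) = -8403487/4451*(-4840669/3591) = 40678499012803/15983541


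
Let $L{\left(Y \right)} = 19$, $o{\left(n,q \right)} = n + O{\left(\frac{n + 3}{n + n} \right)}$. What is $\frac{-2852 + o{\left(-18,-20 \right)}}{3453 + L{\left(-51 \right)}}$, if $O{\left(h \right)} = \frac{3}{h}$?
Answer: $- \frac{7157}{8680} \approx -0.82454$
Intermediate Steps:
$o{\left(n,q \right)} = n + \frac{6 n}{3 + n}$ ($o{\left(n,q \right)} = n + \frac{3}{\left(n + 3\right) \frac{1}{n + n}} = n + \frac{3}{\left(3 + n\right) \frac{1}{2 n}} = n + \frac{3}{\frac{1}{2} \frac{1}{n} \left(3 + n\right)} = n + 3 \frac{2 n}{3 + n} = n + \frac{6 n}{3 + n}$)
$\frac{-2852 + o{\left(-18,-20 \right)}}{3453 + L{\left(-51 \right)}} = \frac{-2852 - \frac{18 \left(9 - 18\right)}{3 - 18}}{3453 + 19} = \frac{-2852 - 18 \frac{1}{-15} \left(-9\right)}{3472} = \left(-2852 - \left(- \frac{6}{5}\right) \left(-9\right)\right) \frac{1}{3472} = \left(-2852 - \frac{54}{5}\right) \frac{1}{3472} = \left(- \frac{14314}{5}\right) \frac{1}{3472} = - \frac{7157}{8680}$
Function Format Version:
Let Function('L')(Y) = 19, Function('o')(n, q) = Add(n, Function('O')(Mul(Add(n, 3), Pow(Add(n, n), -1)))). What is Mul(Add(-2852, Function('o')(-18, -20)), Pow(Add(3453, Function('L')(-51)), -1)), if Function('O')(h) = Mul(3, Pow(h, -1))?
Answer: Rational(-7157, 8680) ≈ -0.82454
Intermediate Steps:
Function('o')(n, q) = Add(n, Mul(6, n, Pow(Add(3, n), -1))) (Function('o')(n, q) = Add(n, Mul(3, Pow(Mul(Add(n, 3), Pow(Add(n, n), -1)), -1))) = Add(n, Mul(3, Pow(Mul(Add(3, n), Pow(Mul(2, n), -1)), -1))) = Add(n, Mul(3, Pow(Mul(Add(3, n), Mul(Rational(1, 2), Pow(n, -1))), -1))) = Add(n, Mul(3, Pow(Mul(Rational(1, 2), Pow(n, -1), Add(3, n)), -1))) = Add(n, Mul(3, Mul(2, n, Pow(Add(3, n), -1)))) = Add(n, Mul(6, n, Pow(Add(3, n), -1))))
Mul(Add(-2852, Function('o')(-18, -20)), Pow(Add(3453, Function('L')(-51)), -1)) = Mul(Add(-2852, Mul(-18, Pow(Add(3, -18), -1), Add(9, -18))), Pow(Add(3453, 19), -1)) = Mul(Add(-2852, Mul(-18, Pow(-15, -1), -9)), Pow(3472, -1)) = Mul(Add(-2852, Mul(-18, Rational(-1, 15), -9)), Rational(1, 3472)) = Mul(Add(-2852, Rational(-54, 5)), Rational(1, 3472)) = Mul(Rational(-14314, 5), Rational(1, 3472)) = Rational(-7157, 8680)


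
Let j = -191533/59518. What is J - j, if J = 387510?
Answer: 23064011713/59518 ≈ 3.8751e+5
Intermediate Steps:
j = -191533/59518 (j = -191533*1/59518 = -191533/59518 ≈ -3.2181)
J - j = 387510 - 1*(-191533/59518) = 387510 + 191533/59518 = 23064011713/59518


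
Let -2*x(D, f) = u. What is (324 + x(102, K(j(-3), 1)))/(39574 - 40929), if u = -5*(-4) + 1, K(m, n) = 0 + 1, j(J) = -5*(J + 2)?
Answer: -627/2710 ≈ -0.23137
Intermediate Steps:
j(J) = -10 - 5*J (j(J) = -5*(2 + J) = -10 - 5*J)
K(m, n) = 1
u = 21 (u = 20 + 1 = 21)
x(D, f) = -21/2 (x(D, f) = -½*21 = -21/2)
(324 + x(102, K(j(-3), 1)))/(39574 - 40929) = (324 - 21/2)/(39574 - 40929) = (627/2)/(-1355) = (627/2)*(-1/1355) = -627/2710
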